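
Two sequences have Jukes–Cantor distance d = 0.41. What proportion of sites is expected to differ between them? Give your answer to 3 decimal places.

p = (3/4)(1 − e^(−4d/3)) = 0.75 × (1 − e^(-0.546667)) = 0.75 × (1 − 0.578876) = 0.315843.

0.316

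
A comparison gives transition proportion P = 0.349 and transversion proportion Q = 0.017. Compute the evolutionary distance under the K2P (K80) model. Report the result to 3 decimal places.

Under the Kimura two-parameter model, d = −½ ln(1 − 2P − Q) − ¼ ln(1 − 2Q).
1 − 2P − Q = 0.285, giving −½ ln(0.285) = 0.627633.
1 − 2Q = 0.966, giving −¼ ln(0.966) = 0.008648.
d = 0.627633 + 0.008648 = 0.636281.

0.636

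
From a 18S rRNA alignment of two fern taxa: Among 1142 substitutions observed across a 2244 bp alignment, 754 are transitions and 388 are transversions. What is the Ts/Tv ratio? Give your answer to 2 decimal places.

R = 754/388 = 1.943298… ≈ 1.94 (to 2 d.p.).

1.94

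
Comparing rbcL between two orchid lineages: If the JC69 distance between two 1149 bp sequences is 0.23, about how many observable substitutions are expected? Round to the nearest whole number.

228

Invert JC69: p = (3/4)(1 − e^(−4d/3)) = 0.75 × (1 − e^(-0.306667)) = 0.75 × (1 − 0.735896) = 0.198078.
Expected differing sites = pL ≈ 0.198078 × 1149 = 227.591622 ≈ 228.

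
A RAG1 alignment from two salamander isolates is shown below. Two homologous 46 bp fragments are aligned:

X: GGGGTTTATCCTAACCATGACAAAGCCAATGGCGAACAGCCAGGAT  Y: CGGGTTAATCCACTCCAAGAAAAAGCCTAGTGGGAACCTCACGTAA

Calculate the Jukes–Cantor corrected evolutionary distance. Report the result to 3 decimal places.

0.509

The sequences differ at 17 of 46 sites, so p = 17/46 ≈ 0.369565.
d = −(3/4) ln(1 − 4p/3) = −0.75 ln(1 − 0.492753) = −0.75 ln(0.507247)
  = −0.75 × (-0.678757) = 0.509068 substitutions/site.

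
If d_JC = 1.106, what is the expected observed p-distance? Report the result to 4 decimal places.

0.5784

p = (3/4)(1 − e^(−4d/3)) = 0.75 × (1 − e^(-1.474667)) = 0.75 × (1 − 0.228855) = 0.578359.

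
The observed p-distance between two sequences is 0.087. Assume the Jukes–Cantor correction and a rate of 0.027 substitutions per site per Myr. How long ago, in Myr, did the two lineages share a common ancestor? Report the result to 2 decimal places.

1.71

d = −(3/4) ln(1 − 4p/3) = −0.75 ln(1 − 0.116) = −0.75 ln(0.884)
  = −0.75 × (-0.123298) = 0.092474 substitutions/site.
Under a molecular clock d = 2μt, so t = d/(2μ) = 0.092474 / (2 × 0.027) = 1.71 Myr.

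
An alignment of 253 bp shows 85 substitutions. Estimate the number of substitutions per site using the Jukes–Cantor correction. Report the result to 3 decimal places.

0.446

p = 85/253 ≈ 0.335968.
d = −(3/4) ln(1 − 4p/3) = −0.75 ln(1 − 0.447957) = −0.75 ln(0.552043)
  = −0.75 × (-0.594129) = 0.445597 substitutions/site.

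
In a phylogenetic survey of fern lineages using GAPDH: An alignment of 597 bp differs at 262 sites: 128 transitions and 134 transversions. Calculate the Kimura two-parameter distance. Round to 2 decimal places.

P = 128/597 ≈ 0.214405 and Q = 134/597 ≈ 0.224456.
Under the Kimura two-parameter model, d = −½ ln(1 − 2P − Q) − ¼ ln(1 − 2Q).
1 − 2P − Q = 0.346734, giving −½ ln(0.346734) = 0.529599.
1 − 2Q = 0.551088, giving −¼ ln(0.551088) = 0.148965.
d = 0.529599 + 0.148965 = 0.678564.

0.68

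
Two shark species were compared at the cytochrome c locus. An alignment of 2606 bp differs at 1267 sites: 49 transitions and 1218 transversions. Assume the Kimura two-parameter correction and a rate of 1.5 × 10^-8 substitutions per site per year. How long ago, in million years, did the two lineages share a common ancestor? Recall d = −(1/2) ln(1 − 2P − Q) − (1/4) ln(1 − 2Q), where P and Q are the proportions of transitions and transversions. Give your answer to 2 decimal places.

P = 49/2606 ≈ 0.018803 and Q = 1218/2606 ≈ 0.467383.
Under the Kimura two-parameter model, d = −½ ln(1 − 2P − Q) − ¼ ln(1 − 2Q).
1 − 2P − Q = 0.495011, giving −½ ln(0.495011) = 0.351588.
1 − 2Q = 0.065234, giving −¼ ln(0.065234) = 0.682444.
d = 0.351588 + 0.682444 = 1.034032.
Under a molecular clock d = 2μt, so t = d/(2μ) = 1.034032 / (2 × 1.5 × 10^-8) = 34.47 million years.

34.47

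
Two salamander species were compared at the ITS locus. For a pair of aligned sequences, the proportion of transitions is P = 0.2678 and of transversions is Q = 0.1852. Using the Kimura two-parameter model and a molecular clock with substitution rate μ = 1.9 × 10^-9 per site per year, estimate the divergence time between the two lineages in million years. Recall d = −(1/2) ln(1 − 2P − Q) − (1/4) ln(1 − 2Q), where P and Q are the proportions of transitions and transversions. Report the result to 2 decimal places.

Under the Kimura two-parameter model, d = −½ ln(1 − 2P − Q) − ¼ ln(1 − 2Q).
1 − 2P − Q = 0.2792, giving −½ ln(0.2792) = 0.637913.
1 − 2Q = 0.6296, giving −¼ ln(0.6296) = 0.115668.
d = 0.637913 + 0.115668 = 0.753581.
Under a molecular clock d = 2μt, so t = d/(2μ) = 0.753581 / (2 × 1.9 × 10^-9) = 198.31 million years.

198.31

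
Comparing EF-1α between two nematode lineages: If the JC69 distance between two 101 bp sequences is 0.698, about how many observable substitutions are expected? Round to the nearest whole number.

Invert JC69: p = (3/4)(1 − e^(−4d/3)) = 0.75 × (1 − e^(-0.930667)) = 0.75 × (1 − 0.394291) = 0.454282.
Expected differing sites = pL ≈ 0.454282 × 101 = 45.882482 ≈ 46.

46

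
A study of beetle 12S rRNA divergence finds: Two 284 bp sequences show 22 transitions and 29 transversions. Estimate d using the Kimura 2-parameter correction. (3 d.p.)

P = 22/284 ≈ 0.077465 and Q = 29/284 ≈ 0.102113.
Under the Kimura two-parameter model, d = −½ ln(1 − 2P − Q) − ¼ ln(1 − 2Q).
1 − 2P − Q = 0.742957, giving −½ ln(0.742957) = 0.148559.
1 − 2Q = 0.795774, giving −¼ ln(0.795774) = 0.057110.
d = 0.148559 + 0.057110 = 0.205669.

0.206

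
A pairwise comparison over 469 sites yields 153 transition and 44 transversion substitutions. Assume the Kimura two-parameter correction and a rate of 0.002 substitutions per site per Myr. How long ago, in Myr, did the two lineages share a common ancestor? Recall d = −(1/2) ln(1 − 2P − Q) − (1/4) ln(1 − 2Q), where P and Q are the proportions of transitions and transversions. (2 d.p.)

P = 153/469 ≈ 0.326226 and Q = 44/469 ≈ 0.093817.
Under the Kimura two-parameter model, d = −½ ln(1 − 2P − Q) − ¼ ln(1 − 2Q).
1 − 2P − Q = 0.253731, giving −½ ln(0.253731) = 0.685740.
1 − 2Q = 0.812366, giving −¼ ln(0.812366) = 0.051951.
d = 0.685740 + 0.051951 = 0.737691.
Under a molecular clock d = 2μt, so t = d/(2μ) = 0.737691 / (2 × 0.002) = 184.42 Myr.

184.42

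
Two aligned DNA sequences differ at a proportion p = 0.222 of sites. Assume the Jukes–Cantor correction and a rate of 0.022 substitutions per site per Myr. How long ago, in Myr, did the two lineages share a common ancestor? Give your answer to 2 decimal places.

d = −(3/4) ln(1 − 4p/3) = −0.75 ln(1 − 0.296) = −0.75 ln(0.704)
  = −0.75 × (-0.350977) = 0.263233 substitutions/site.
Under a molecular clock d = 2μt, so t = d/(2μ) = 0.263233 / (2 × 0.022) = 5.98 Myr.

5.98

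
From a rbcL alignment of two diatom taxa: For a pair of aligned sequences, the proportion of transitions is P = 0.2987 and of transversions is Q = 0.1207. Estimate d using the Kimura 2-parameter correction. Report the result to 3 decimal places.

0.702

Under the Kimura two-parameter model, d = −½ ln(1 − 2P − Q) − ¼ ln(1 − 2Q).
1 − 2P − Q = 0.2819, giving −½ ln(0.2819) = 0.633101.
1 − 2Q = 0.7586, giving −¼ ln(0.7586) = 0.069070.
d = 0.633101 + 0.069070 = 0.702171.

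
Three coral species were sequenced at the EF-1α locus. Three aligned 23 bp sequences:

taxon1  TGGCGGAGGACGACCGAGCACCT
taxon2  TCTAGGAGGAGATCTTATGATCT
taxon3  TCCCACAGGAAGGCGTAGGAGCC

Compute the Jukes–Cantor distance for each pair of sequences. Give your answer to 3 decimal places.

taxon1–taxon2: 11/23 sites differ → p ≈ 0.478261, d = −0.75 ln(1 − 0.637681) = 0.761423 ≈ 0.761.
taxon1–taxon3: 11/23 sites differ → p ≈ 0.478261, d = −0.75 ln(1 − 0.637681) = 0.761423 ≈ 0.761.
taxon2–taxon3: 11/23 sites differ → p ≈ 0.478261, d = −0.75 ln(1 − 0.637681) = 0.761423 ≈ 0.761.

d(taxon1,taxon2) = 0.761, d(taxon1,taxon3) = 0.761, d(taxon2,taxon3) = 0.761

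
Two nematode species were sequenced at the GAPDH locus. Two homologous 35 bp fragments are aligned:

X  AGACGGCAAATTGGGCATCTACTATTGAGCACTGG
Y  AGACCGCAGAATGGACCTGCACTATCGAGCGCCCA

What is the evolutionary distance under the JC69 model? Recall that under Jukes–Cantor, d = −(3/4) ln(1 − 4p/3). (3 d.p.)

0.458

The sequences differ at 12 of 35 sites, so p = 12/35 ≈ 0.342857.
d = −(3/4) ln(1 − 4p/3) = −0.75 ln(1 − 0.457143) = −0.75 ln(0.542857)
  = −0.75 × (-0.610909) = 0.458182 substitutions/site.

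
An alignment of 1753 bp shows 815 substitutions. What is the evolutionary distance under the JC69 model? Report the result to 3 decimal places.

0.725

p = 815/1753 ≈ 0.464917.
d = −(3/4) ln(1 − 4p/3) = −0.75 ln(1 − 0.619889) = −0.75 ln(0.380111)
  = −0.75 × (-0.967292) = 0.725469 substitutions/site.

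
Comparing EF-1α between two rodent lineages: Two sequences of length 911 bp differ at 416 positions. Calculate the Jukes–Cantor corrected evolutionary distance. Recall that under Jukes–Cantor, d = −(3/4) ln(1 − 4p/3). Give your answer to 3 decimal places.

0.704

p = 416/911 ≈ 0.456641.
d = −(3/4) ln(1 − 4p/3) = −0.75 ln(1 − 0.608855) = −0.75 ln(0.391145)
  = −0.75 × (-0.938677) = 0.704008 substitutions/site.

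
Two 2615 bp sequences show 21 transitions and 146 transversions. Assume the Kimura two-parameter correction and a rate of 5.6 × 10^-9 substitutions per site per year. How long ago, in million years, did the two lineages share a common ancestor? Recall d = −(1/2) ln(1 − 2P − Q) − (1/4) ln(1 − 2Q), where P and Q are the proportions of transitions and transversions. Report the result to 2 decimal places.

P = 21/2615 ≈ 0.008031 and Q = 146/2615 ≈ 0.055832.
Under the Kimura two-parameter model, d = −½ ln(1 − 2P − Q) − ¼ ln(1 − 2Q).
1 − 2P − Q = 0.928106, giving −½ ln(0.928106) = 0.037305.
1 − 2Q = 0.888336, giving −¼ ln(0.888336) = 0.029601.
d = 0.037305 + 0.029601 = 0.066906.
Under a molecular clock d = 2μt, so t = d/(2μ) = 0.066906 / (2 × 5.6 × 10^-9) = 5.97 million years.

5.97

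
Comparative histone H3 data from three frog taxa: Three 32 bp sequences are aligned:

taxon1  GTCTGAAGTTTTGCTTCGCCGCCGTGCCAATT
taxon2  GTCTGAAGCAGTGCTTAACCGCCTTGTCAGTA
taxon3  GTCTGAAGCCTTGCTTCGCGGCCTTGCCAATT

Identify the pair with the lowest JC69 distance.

taxon1 and taxon3

taxon1–taxon2: 9/32 differ, p = 0.281, d = 0.353.
taxon1–taxon3: 4/32 differ, p = 0.125, d = 0.137.
taxon2–taxon3: 8/32 differ, p = 0.250, d = 0.304.
The smallest distance is between taxon1 and taxon3.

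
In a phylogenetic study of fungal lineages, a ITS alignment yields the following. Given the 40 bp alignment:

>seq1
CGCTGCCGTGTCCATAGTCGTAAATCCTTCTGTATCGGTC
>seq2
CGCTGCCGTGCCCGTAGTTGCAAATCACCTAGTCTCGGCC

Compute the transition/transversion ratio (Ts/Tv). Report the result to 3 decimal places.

2.667

Transitions are A↔G and C↔T; transversions are all other mismatches.
Transitions: 8. Transversions: 3.
R = 8/3 = 2.666666… ≈ 2.667 (to 3 d.p.).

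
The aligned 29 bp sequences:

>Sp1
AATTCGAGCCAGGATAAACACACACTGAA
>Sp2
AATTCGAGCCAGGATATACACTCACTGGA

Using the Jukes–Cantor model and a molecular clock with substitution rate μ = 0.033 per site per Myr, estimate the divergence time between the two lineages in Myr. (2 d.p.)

The sequences differ at 3 of 29 sites (17, 22, 28), so p = 3/29 ≈ 0.103448.
d = −(3/4) ln(1 − 4p/3) = −0.75 ln(1 − 0.137931) = −0.75 ln(0.862069)
  = −0.75 × (-0.148420) = 0.111315 substitutions/site.
Under a molecular clock d = 2μt, so t = d/(2μ) = 0.111315 / (2 × 0.033) = 1.69 Myr.

1.69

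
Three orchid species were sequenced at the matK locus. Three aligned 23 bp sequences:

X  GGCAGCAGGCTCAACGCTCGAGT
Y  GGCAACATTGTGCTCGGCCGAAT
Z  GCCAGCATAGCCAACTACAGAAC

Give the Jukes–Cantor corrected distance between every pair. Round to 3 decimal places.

d(X,Y) = 0.650, d(X,Z) = 0.761, d(Y,Z) = 0.761

X–Y: 10/23 sites differ → p ≈ 0.434783, d = −0.75 ln(1 − 0.579711) = 0.650110 ≈ 0.650.
X–Z: 11/23 sites differ → p ≈ 0.478261, d = −0.75 ln(1 − 0.637681) = 0.761423 ≈ 0.761.
Y–Z: 11/23 sites differ → p ≈ 0.478261, d = −0.75 ln(1 − 0.637681) = 0.761423 ≈ 0.761.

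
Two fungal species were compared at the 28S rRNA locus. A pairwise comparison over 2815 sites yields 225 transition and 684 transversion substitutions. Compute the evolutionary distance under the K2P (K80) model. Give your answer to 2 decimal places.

0.42

P = 225/2815 ≈ 0.079929 and Q = 684/2815 ≈ 0.242984.
Under the Kimura two-parameter model, d = −½ ln(1 − 2P − Q) − ¼ ln(1 − 2Q).
1 − 2P − Q = 0.597158, giving −½ ln(0.597158) = 0.257787.
1 − 2Q = 0.514032, giving −¼ ln(0.514032) = 0.166367.
d = 0.257787 + 0.166367 = 0.424154.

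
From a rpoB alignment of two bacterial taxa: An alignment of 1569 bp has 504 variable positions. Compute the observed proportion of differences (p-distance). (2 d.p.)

p = 504/1569 = 0.321223… ≈ 0.32 (to 2 d.p.).

0.32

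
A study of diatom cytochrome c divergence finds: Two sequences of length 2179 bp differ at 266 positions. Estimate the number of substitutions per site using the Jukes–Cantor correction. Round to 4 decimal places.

0.1332

p = 266/2179 ≈ 0.122074.
d = −(3/4) ln(1 − 4p/3) = −0.75 ln(1 − 0.162765) = −0.75 ln(0.837235)
  = −0.75 × (-0.177650) = 0.133238 substitutions/site.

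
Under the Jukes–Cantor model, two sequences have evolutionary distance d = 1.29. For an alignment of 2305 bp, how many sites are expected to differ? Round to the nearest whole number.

Invert JC69: p = (3/4)(1 − e^(−4d/3)) = 0.75 × (1 − e^(-1.72)) = 0.75 × (1 − 0.179066) = 0.615701.
Expected differing sites = pL ≈ 0.615701 × 2305 = 1419.190805 ≈ 1419.

1419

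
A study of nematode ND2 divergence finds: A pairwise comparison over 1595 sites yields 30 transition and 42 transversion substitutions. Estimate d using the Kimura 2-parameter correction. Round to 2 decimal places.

0.05

P = 30/1595 ≈ 0.018809 and Q = 42/1595 ≈ 0.026332.
Under the Kimura two-parameter model, d = −½ ln(1 − 2P − Q) − ¼ ln(1 − 2Q).
1 − 2P − Q = 0.93605, giving −½ ln(0.93605) = 0.033043.
1 − 2Q = 0.947336, giving −¼ ln(0.947336) = 0.013525.
d = 0.033043 + 0.013525 = 0.046568.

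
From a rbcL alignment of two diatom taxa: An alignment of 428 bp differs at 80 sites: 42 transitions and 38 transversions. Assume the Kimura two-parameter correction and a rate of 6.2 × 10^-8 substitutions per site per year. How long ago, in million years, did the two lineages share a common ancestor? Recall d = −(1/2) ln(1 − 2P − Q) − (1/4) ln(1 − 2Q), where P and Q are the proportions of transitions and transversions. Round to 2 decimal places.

1.75

P = 42/428 ≈ 0.098131 and Q = 38/428 ≈ 0.088785.
Under the Kimura two-parameter model, d = −½ ln(1 − 2P − Q) − ¼ ln(1 − 2Q).
1 − 2P − Q = 0.714953, giving −½ ln(0.714953) = 0.167769.
1 − 2Q = 0.82243, giving −¼ ln(0.82243) = 0.048873.
d = 0.167769 + 0.048873 = 0.216642.
Under a molecular clock d = 2μt, so t = d/(2μ) = 0.216642 / (2 × 6.2 × 10^-8) = 1.75 million years.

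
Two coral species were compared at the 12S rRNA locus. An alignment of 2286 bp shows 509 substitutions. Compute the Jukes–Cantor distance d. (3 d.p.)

p = 509/2286 ≈ 0.22266.
d = −(3/4) ln(1 − 4p/3) = −0.75 ln(1 − 0.29688) = −0.75 ln(0.70312)
  = −0.75 × (-0.352228) = 0.264171 substitutions/site.

0.264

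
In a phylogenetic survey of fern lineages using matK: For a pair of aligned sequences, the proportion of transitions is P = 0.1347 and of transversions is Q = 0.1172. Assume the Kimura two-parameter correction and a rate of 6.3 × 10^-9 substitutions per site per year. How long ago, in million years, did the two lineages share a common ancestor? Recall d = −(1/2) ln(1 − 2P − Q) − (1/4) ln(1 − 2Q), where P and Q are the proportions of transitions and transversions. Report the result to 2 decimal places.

Under the Kimura two-parameter model, d = −½ ln(1 − 2P − Q) − ¼ ln(1 − 2Q).
1 − 2P − Q = 0.6134, giving −½ ln(0.6134) = 0.244369.
1 − 2Q = 0.7656, giving −¼ ln(0.7656) = 0.066774.
d = 0.244369 + 0.066774 = 0.311143.
Under a molecular clock d = 2μt, so t = d/(2μ) = 0.311143 / (2 × 6.3 × 10^-9) = 24.69 million years.

24.69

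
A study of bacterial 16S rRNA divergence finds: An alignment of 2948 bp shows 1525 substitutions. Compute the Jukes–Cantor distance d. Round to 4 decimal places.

0.8777

p = 1525/2948 ≈ 0.5173.
d = −(3/4) ln(1 − 4p/3) = −0.75 ln(1 − 0.689733) = −0.75 ln(0.310267)
  = −0.75 × (-1.170322) = 0.877742 substitutions/site.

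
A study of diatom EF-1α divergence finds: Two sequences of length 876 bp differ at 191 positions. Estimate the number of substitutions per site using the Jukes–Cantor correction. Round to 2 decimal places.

p = 191/876 ≈ 0.218037.
d = −(3/4) ln(1 − 4p/3) = −0.75 ln(1 − 0.290716) = −0.75 ln(0.709284)
  = −0.75 × (-0.343499) = 0.257624 substitutions/site.

0.26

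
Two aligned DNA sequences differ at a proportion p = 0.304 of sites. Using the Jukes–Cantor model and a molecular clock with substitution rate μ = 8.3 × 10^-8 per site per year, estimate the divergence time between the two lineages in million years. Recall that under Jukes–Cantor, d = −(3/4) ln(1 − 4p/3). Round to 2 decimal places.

d = −(3/4) ln(1 − 4p/3) = −0.75 ln(1 − 0.405333) = −0.75 ln(0.594667)
  = −0.75 × (-0.519754) = 0.389816 substitutions/site.
Under a molecular clock d = 2μt, so t = d/(2μ) = 0.389816 / (2 × 8.3 × 10^-8) = 2.35 million years.

2.35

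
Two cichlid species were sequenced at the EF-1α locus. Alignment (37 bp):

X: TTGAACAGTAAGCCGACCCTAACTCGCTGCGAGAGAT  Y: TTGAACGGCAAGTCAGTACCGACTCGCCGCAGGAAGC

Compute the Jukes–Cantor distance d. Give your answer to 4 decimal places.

The sequences differ at 15 of 37 sites, so p = 15/37 ≈ 0.405405.
d = −(3/4) ln(1 − 4p/3) = −0.75 ln(1 − 0.54054) = −0.75 ln(0.45946)
  = −0.75 × (-0.777703) = 0.583277 substitutions/site.

0.5833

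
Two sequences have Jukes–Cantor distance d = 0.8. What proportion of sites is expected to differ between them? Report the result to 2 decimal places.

p = (3/4)(1 − e^(−4d/3)) = 0.75 × (1 − e^(-1.066667)) = 0.75 × (1 − 0.344154) = 0.491885.

0.49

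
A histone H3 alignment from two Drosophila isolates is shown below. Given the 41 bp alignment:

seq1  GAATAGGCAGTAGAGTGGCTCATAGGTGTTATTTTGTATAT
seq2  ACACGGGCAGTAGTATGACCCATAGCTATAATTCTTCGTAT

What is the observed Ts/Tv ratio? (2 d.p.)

2.00

Transitions are A↔G and C↔T; transversions are all other mismatches.
Transitions: 10. Transversions: 5.
R = 10/5 = 2.00.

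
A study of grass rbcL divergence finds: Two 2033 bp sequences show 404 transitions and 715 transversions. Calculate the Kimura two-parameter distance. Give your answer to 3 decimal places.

0.995

P = 404/2033 ≈ 0.198721 and Q = 715/2033 ≈ 0.351697.
Under the Kimura two-parameter model, d = −½ ln(1 − 2P − Q) − ¼ ln(1 − 2Q).
1 − 2P − Q = 0.250861, giving −½ ln(0.250861) = 0.691428.
1 − 2Q = 0.296606, giving −¼ ln(0.296606) = 0.303838.
d = 0.691428 + 0.303838 = 0.995266.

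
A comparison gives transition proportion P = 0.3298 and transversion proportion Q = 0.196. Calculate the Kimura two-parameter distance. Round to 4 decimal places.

Under the Kimura two-parameter model, d = −½ ln(1 − 2P − Q) − ¼ ln(1 − 2Q).
1 − 2P − Q = 0.1444, giving −½ ln(0.1444) = 0.967584.
1 − 2Q = 0.608, giving −¼ ln(0.608) = 0.124395.
d = 0.967584 + 0.124395 = 1.091979.

1.0920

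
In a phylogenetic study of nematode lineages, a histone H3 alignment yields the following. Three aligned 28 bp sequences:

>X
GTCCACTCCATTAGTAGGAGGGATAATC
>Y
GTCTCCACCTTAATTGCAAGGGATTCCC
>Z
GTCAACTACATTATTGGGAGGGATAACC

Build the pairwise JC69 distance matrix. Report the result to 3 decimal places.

X–Y: 12/28 sites differ → p ≈ 0.428571, d = −0.75 ln(1 − 0.571428) = 0.635472 ≈ 0.635.
X–Z: 5/28 sites differ → p ≈ 0.178571, d = −0.75 ln(1 − 0.238095) = 0.203950 ≈ 0.204.
Y–Z: 10/28 sites differ → p ≈ 0.357143, d = −0.75 ln(1 − 0.476191) = 0.484971 ≈ 0.485.

d(X,Y) = 0.635, d(X,Z) = 0.204, d(Y,Z) = 0.485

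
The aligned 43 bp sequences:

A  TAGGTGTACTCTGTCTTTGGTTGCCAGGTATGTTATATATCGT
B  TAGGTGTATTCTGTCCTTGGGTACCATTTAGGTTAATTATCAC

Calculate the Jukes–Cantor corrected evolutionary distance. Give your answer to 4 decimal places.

0.3129

The sequences differ at 11 of 43 sites, so p = 11/43 ≈ 0.255814.
d = −(3/4) ln(1 − 4p/3) = −0.75 ln(1 − 0.341085) = −0.75 ln(0.658915)
  = −0.75 × (-0.417161) = 0.312871 substitutions/site.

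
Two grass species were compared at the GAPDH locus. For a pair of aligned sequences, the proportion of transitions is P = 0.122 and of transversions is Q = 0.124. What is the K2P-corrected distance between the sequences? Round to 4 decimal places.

0.3007

Under the Kimura two-parameter model, d = −½ ln(1 − 2P − Q) − ¼ ln(1 − 2Q).
1 − 2P − Q = 0.632, giving −½ ln(0.632) = 0.229433.
1 − 2Q = 0.752, giving −¼ ln(0.752) = 0.071255.
d = 0.229433 + 0.071255 = 0.300688.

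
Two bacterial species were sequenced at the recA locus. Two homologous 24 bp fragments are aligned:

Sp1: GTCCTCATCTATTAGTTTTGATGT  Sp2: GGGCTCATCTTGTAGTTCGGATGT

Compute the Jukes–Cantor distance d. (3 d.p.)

0.304

The sequences differ at 6 of 24 sites (2, 3, 11, 12, 18, 19), so p = 6/24 = 0.25.
d = −(3/4) ln(1 − 4p/3) = −0.75 ln(1 − 0.333333) = −0.75 ln(0.666667)
  = −0.75 × (-0.405465) = 0.304099 substitutions/site.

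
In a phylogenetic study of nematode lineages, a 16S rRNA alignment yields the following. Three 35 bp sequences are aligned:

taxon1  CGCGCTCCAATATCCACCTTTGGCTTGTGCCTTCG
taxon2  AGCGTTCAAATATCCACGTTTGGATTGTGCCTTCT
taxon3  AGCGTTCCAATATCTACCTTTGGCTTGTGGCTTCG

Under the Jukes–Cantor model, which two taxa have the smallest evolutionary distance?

taxon1–taxon2: 6/35 differ, p = 0.171, d = 0.195.
taxon1–taxon3: 4/35 differ, p = 0.114, d = 0.124.
taxon2–taxon3: 6/35 differ, p = 0.171, d = 0.195.
The smallest distance is between taxon1 and taxon3.

taxon1 and taxon3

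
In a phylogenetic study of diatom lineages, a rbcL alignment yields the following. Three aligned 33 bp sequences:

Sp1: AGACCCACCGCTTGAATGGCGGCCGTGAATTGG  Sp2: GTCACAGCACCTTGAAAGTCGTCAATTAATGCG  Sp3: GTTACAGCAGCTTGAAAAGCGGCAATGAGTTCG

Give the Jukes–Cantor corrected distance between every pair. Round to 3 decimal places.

d(Sp1,Sp2) = 0.780, d(Sp1,Sp3) = 0.559, d(Sp2,Sp3) = 0.293

Sp1–Sp2: 16/33 sites differ → p ≈ 0.484848, d = −0.75 ln(1 − 0.646464) = 0.779827 ≈ 0.780.
Sp1–Sp3: 13/33 sites differ → p ≈ 0.393939, d = −0.75 ln(1 − 0.525252) = 0.558728 ≈ 0.559.
Sp2–Sp3: 8/33 sites differ → p ≈ 0.242424, d = −0.75 ln(1 − 0.323232) = 0.292820 ≈ 0.293.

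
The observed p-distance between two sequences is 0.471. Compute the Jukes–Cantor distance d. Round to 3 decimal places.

0.742

d = −(3/4) ln(1 − 4p/3) = −0.75 ln(1 − 0.628) = −0.75 ln(0.372)
  = −0.75 × (-0.988861) = 0.741646 substitutions/site.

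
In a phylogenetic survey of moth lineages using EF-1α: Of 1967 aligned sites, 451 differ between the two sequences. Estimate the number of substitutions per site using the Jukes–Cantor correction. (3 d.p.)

p = 451/1967 ≈ 0.229283.
d = −(3/4) ln(1 − 4p/3) = −0.75 ln(1 − 0.305711) = −0.75 ln(0.694289)
  = −0.75 × (-0.364867) = 0.273650 substitutions/site.

0.274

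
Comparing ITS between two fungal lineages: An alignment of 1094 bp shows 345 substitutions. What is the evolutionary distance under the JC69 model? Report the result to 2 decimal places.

0.41

p = 345/1094 ≈ 0.315356.
d = −(3/4) ln(1 − 4p/3) = −0.75 ln(1 − 0.420475) = −0.75 ln(0.579525)
  = −0.75 × (-0.545546) = 0.409160 substitutions/site.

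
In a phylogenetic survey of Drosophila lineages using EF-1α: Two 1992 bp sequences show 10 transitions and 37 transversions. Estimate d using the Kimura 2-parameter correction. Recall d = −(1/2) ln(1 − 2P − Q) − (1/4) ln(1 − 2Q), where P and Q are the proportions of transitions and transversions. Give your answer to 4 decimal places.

0.0240

P = 10/1992 ≈ 0.00502 and Q = 37/1992 ≈ 0.018574.
Under the Kimura two-parameter model, d = −½ ln(1 − 2P − Q) − ¼ ln(1 − 2Q).
1 − 2P − Q = 0.971386, giving −½ ln(0.971386) = 0.014516.
1 − 2Q = 0.962852, giving −¼ ln(0.962852) = 0.009464.
d = 0.014516 + 0.009464 = 0.023980.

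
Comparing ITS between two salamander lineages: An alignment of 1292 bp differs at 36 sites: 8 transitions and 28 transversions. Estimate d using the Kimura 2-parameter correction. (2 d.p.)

0.03

P = 8/1292 ≈ 0.006192 and Q = 28/1292 ≈ 0.021672.
Under the Kimura two-parameter model, d = −½ ln(1 − 2P − Q) − ¼ ln(1 − 2Q).
1 − 2P − Q = 0.965944, giving −½ ln(0.965944) = 0.017325.
1 − 2Q = 0.956656, giving −¼ ln(0.956656) = 0.011078.
d = 0.017325 + 0.011078 = 0.028403.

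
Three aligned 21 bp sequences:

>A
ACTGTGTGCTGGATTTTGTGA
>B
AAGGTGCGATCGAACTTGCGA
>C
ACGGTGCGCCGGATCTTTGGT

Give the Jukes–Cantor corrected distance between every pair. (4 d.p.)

d(A,B) = 0.5319, d(A,C) = 0.4408, d(B,C) = 0.5319

A–B: 8/21 sites differ → p ≈ 0.380952, d = −0.75 ln(1 − 0.507936) = 0.531860 ≈ 0.5319.
A–C: 7/21 sites differ → p ≈ 0.333333, d = −0.75 ln(1 − 0.444444) = 0.440839 ≈ 0.4408.
B–C: 8/21 sites differ → p ≈ 0.380952, d = −0.75 ln(1 − 0.507936) = 0.531860 ≈ 0.5319.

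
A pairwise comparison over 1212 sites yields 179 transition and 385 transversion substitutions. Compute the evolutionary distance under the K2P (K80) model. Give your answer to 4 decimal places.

0.7269

P = 179/1212 ≈ 0.14769 and Q = 385/1212 ≈ 0.317657.
Under the Kimura two-parameter model, d = −½ ln(1 − 2P − Q) − ¼ ln(1 − 2Q).
1 − 2P − Q = 0.386963, giving −½ ln(0.386963) = 0.474713.
1 − 2Q = 0.364686, giving −¼ ln(0.364686) = 0.252180.
d = 0.474713 + 0.252180 = 0.726893.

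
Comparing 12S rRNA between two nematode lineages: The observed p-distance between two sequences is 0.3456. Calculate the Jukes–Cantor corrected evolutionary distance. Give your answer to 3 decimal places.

0.463

d = −(3/4) ln(1 − 4p/3) = −0.75 ln(1 − 0.4608) = −0.75 ln(0.5392)
  = −0.75 × (-0.617669) = 0.463252 substitutions/site.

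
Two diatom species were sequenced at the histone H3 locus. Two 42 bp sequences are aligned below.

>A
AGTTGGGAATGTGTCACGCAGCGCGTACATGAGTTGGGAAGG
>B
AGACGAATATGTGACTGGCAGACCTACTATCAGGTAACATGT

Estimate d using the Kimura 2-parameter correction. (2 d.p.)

0.83

Of 42 sites, 6 differences are transitions and 15 are transversions, so P = 6/42 ≈ 0.142857 and Q = 15/42 ≈ 0.357143.
Under the Kimura two-parameter model, d = −½ ln(1 − 2P − Q) − ¼ ln(1 − 2Q).
1 − 2P − Q = 0.357143, giving −½ ln(0.357143) = 0.514810.
1 − 2Q = 0.285714, giving −¼ ln(0.285714) = 0.313191.
d = 0.514810 + 0.313191 = 0.828001.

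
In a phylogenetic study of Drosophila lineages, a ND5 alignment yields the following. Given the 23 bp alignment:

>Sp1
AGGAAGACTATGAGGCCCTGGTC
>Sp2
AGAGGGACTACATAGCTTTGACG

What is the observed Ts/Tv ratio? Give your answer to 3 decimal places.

Transitions are A↔G and C↔T; transversions are all other mismatches.
Transitions: 10. Transversions: 2.
R = 10/2 = 5.000.

5.000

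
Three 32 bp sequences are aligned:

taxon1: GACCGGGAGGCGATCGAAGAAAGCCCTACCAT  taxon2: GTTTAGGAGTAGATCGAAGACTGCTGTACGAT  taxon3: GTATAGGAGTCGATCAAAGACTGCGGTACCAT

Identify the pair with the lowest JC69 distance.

taxon1–taxon2: 11/32 differ, p = 0.344, d = 0.460.
taxon1–taxon3: 10/32 differ, p = 0.313, d = 0.404.
taxon2–taxon3: 5/32 differ, p = 0.156, d = 0.175.
The smallest distance is between taxon2 and taxon3.

taxon2 and taxon3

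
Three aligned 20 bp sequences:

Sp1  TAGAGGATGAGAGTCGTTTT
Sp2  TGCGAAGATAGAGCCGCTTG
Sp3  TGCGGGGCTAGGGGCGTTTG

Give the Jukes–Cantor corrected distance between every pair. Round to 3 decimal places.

d(Sp1,Sp2) = 0.991, d(Sp1,Sp3) = 0.687, d(Sp2,Sp3) = 0.383

Sp1–Sp2: 11/20 sites differ → p = 0.55, d = −0.75 ln(1 − 0.733333) = 0.991316 ≈ 0.991.
Sp1–Sp3: 9/20 sites differ → p = 0.45, d = −0.75 ln(1 − 0.6) = 0.687218 ≈ 0.687.
Sp2–Sp3: 6/20 sites differ → p = 0.3, d = −0.75 ln(1 − 0.4) = 0.383119 ≈ 0.383.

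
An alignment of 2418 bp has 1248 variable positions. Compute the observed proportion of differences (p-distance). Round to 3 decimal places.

p = 1248/2418 = 0.516129… ≈ 0.516 (to 3 d.p.).

0.516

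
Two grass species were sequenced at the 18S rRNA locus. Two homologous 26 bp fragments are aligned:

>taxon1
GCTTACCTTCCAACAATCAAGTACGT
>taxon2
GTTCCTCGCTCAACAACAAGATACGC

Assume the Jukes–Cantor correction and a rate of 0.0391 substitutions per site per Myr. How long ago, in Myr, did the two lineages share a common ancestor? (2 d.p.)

The sequences differ at 12 of 26 sites, so p = 12/26 ≈ 0.461538.
d = −(3/4) ln(1 − 4p/3) = −0.75 ln(1 − 0.615384) = −0.75 ln(0.384616)
  = −0.75 × (-0.955510) = 0.716633 substitutions/site.
Under a molecular clock d = 2μt, so t = d/(2μ) = 0.716633 / (2 × 0.0391) = 9.16 Myr.

9.16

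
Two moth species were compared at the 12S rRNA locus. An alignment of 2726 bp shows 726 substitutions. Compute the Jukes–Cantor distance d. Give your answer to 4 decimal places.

0.3290

p = 726/2726 ≈ 0.266324.
d = −(3/4) ln(1 − 4p/3) = −0.75 ln(1 − 0.355099) = −0.75 ln(0.644901)
  = −0.75 × (-0.438658) = 0.328994 substitutions/site.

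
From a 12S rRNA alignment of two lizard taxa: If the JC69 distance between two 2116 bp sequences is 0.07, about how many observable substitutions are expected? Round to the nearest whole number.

Invert JC69: p = (3/4)(1 − e^(−4d/3)) = 0.75 × (1 − e^(-0.093333)) = 0.75 × (1 − 0.910890) = 0.066833.
Expected differing sites = pL ≈ 0.066833 × 2116 = 141.418628 ≈ 141.

141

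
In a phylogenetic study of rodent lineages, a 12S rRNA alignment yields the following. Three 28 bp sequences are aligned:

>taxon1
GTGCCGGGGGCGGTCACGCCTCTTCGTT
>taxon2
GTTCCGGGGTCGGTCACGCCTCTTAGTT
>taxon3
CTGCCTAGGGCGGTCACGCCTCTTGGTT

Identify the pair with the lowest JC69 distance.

taxon1–taxon2: 3/28 differ, p = 0.107, d = 0.116.
taxon1–taxon3: 4/28 differ, p = 0.143, d = 0.158.
taxon2–taxon3: 6/28 differ, p = 0.214, d = 0.252.
The smallest distance is between taxon1 and taxon2.

taxon1 and taxon2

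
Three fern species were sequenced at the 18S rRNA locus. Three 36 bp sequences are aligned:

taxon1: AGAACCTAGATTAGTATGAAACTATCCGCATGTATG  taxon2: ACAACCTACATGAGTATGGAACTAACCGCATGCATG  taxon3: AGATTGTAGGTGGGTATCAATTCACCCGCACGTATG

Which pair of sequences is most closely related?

taxon1 and taxon2

taxon1–taxon2: 6/36 differ, p = 0.167, d = 0.188.
taxon1–taxon3: 12/36 differ, p = 0.333, d = 0.441.
taxon2–taxon3: 15/36 differ, p = 0.417, d = 0.608.
The smallest distance is between taxon1 and taxon2.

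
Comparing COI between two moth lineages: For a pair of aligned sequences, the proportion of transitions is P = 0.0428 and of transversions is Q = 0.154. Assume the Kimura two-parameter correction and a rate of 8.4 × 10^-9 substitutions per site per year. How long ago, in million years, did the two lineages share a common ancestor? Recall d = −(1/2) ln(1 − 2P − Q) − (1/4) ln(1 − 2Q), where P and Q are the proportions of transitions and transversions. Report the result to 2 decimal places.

13.63

Under the Kimura two-parameter model, d = −½ ln(1 − 2P − Q) − ¼ ln(1 − 2Q).
1 − 2P − Q = 0.7604, giving −½ ln(0.7604) = 0.136955.
1 − 2Q = 0.692, giving −¼ ln(0.692) = 0.092042.
d = 0.136955 + 0.092042 = 0.228997.
Under a molecular clock d = 2μt, so t = d/(2μ) = 0.228997 / (2 × 8.4 × 10^-9) = 13.63 million years.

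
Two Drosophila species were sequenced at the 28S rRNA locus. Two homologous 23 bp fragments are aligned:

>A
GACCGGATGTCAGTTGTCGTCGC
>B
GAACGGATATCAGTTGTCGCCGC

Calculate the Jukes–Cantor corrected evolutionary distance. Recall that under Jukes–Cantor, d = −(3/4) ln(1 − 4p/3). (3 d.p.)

The sequences differ at 3 of 23 sites (3, 9, 20), so p = 3/23 ≈ 0.130435.
d = −(3/4) ln(1 − 4p/3) = −0.75 ln(1 − 0.173913) = −0.75 ln(0.826087)
  = −0.75 × (-0.191055) = 0.143291 substitutions/site.

0.143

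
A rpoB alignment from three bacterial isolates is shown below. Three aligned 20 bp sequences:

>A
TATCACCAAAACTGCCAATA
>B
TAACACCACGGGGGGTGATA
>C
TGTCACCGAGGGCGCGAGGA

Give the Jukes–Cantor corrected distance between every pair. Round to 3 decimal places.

d(A,B) = 0.687, d(A,C) = 0.687, d(B,C) = 0.824

A–B: 9/20 sites differ → p = 0.45, d = −0.75 ln(1 − 0.6) = 0.687218 ≈ 0.687.
A–C: 9/20 sites differ → p = 0.45, d = −0.75 ln(1 − 0.6) = 0.687218 ≈ 0.687.
B–C: 10/20 sites differ → p = 0.5, d = −0.75 ln(1 − 0.666667) = 0.823960 ≈ 0.824.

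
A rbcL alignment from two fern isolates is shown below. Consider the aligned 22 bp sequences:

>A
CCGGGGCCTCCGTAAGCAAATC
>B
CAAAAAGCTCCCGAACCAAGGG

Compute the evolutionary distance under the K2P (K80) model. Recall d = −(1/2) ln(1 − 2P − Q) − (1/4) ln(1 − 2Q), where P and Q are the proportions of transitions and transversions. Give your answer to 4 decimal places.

0.9937

Of 22 sites, 5 differences are transitions and 7 are transversions, so P = 5/22 ≈ 0.227273 and Q = 7/22 ≈ 0.318182.
Under the Kimura two-parameter model, d = −½ ln(1 − 2P − Q) − ¼ ln(1 − 2Q).
1 − 2P − Q = 0.227272, giving −½ ln(0.227272) = 0.740804.
1 − 2Q = 0.363636, giving −¼ ln(0.363636) = 0.252900.
d = 0.740804 + 0.252900 = 0.993704.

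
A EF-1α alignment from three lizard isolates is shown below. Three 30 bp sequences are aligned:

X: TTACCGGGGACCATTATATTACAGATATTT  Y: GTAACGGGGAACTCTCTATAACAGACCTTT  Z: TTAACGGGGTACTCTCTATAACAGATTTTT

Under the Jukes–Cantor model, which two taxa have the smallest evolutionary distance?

Y and Z

X–Y: 9/30 differ, p = 0.300, d = 0.383.
X–Z: 8/30 differ, p = 0.267, d = 0.330.
Y–Z: 4/30 differ, p = 0.133, d = 0.147.
The smallest distance is between Y and Z.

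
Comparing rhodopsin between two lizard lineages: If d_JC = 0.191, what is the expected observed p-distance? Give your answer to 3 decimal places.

0.169

p = (3/4)(1 − e^(−4d/3)) = 0.75 × (1 − e^(-0.254667)) = 0.75 × (1 − 0.775175) = 0.168619.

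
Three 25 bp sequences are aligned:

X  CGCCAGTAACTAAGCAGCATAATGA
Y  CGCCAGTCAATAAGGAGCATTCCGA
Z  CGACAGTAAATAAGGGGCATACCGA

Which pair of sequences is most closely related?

X–Y: 6/25 differ, p = 0.240, d = 0.289.
X–Z: 6/25 differ, p = 0.240, d = 0.289.
Y–Z: 4/25 differ, p = 0.160, d = 0.180.
The smallest distance is between Y and Z.

Y and Z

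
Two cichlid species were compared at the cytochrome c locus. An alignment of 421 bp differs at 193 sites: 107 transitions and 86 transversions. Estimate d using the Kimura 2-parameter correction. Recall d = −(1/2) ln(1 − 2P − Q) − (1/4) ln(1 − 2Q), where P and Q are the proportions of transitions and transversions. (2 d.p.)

0.75

P = 107/421 ≈ 0.254157 and Q = 86/421 ≈ 0.204276.
Under the Kimura two-parameter model, d = −½ ln(1 − 2P − Q) − ¼ ln(1 − 2Q).
1 − 2P − Q = 0.28741, giving −½ ln(0.28741) = 0.623423.
1 − 2Q = 0.591448, giving −¼ ln(0.591448) = 0.131295.
d = 0.623423 + 0.131295 = 0.754718.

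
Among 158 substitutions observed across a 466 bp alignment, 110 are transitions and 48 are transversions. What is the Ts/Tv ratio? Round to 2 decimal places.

2.29

R = 110/48 = 2.291666… ≈ 2.29 (to 2 d.p.).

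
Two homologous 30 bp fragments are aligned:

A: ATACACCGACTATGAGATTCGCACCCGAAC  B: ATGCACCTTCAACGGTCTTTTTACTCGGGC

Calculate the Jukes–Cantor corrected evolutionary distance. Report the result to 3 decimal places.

The sequences differ at 14 of 30 sites, so p = 14/30 ≈ 0.466667.
d = −(3/4) ln(1 − 4p/3) = −0.75 ln(1 − 0.622223) = −0.75 ln(0.377777)
  = −0.75 × (-0.973451) = 0.730088 substitutions/site.

0.730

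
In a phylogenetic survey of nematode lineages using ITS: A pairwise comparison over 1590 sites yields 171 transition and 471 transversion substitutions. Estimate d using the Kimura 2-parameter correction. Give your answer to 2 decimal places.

P = 171/1590 ≈ 0.107547 and Q = 471/1590 ≈ 0.296226.
Under the Kimura two-parameter model, d = −½ ln(1 − 2P − Q) − ¼ ln(1 − 2Q).
1 − 2P − Q = 0.48868, giving −½ ln(0.48868) = 0.358024.
1 − 2Q = 0.407548, giving −¼ ln(0.407548) = 0.224399.
d = 0.358024 + 0.224399 = 0.582423.

0.58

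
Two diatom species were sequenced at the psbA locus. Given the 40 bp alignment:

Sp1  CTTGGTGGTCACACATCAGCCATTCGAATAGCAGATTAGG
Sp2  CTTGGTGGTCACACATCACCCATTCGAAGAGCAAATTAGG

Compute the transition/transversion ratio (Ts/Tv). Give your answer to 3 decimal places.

Transitions are A↔G and C↔T; transversions are all other mismatches.
Transitions: 1. Transversions: 2.
R = 1/2 = 0.500.

0.500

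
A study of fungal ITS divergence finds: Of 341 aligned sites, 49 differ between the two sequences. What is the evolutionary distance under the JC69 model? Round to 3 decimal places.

0.160

p = 49/341 ≈ 0.143695.
d = −(3/4) ln(1 − 4p/3) = −0.75 ln(1 − 0.191593) = −0.75 ln(0.808407)
  = −0.75 × (-0.212690) = 0.159518 substitutions/site.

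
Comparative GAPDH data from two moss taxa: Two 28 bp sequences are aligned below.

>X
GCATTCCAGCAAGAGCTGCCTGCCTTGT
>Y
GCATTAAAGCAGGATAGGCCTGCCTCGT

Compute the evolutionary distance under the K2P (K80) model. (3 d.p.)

Of 28 sites, 2 differences are transitions and 5 are transversions, so P = 2/28 ≈ 0.071429 and Q = 5/28 ≈ 0.178571.
Under the Kimura two-parameter model, d = −½ ln(1 − 2P − Q) − ¼ ln(1 − 2Q).
1 − 2P − Q = 0.678571, giving −½ ln(0.678571) = 0.193883.
1 − 2Q = 0.642858, giving −¼ ln(0.642858) = 0.110458.
d = 0.193883 + 0.110458 = 0.304341.

0.304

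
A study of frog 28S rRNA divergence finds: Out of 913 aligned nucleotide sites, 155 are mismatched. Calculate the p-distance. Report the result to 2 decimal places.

0.17

p = 155/913 = 0.169769… ≈ 0.17 (to 2 d.p.).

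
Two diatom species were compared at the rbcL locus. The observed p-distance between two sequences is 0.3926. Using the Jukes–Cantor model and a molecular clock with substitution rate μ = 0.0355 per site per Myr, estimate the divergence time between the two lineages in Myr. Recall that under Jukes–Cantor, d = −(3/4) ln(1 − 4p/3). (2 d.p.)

d = −(3/4) ln(1 − 4p/3) = −0.75 ln(1 − 0.523467) = −0.75 ln(0.476533)
  = −0.75 × (-0.741218) = 0.555914 substitutions/site.
Under a molecular clock d = 2μt, so t = d/(2μ) = 0.555914 / (2 × 0.0355) = 7.83 Myr.

7.83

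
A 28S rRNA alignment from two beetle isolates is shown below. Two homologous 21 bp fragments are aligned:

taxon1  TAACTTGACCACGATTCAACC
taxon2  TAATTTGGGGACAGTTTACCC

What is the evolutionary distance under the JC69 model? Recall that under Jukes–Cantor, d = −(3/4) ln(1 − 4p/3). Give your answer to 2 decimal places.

0.53

The sequences differ at 8 of 21 sites (4, 8, 9, 10, 13, 14, 17, 19), so p = 8/21 ≈ 0.380952.
d = −(3/4) ln(1 − 4p/3) = −0.75 ln(1 − 0.507936) = −0.75 ln(0.492064)
  = −0.75 × (-0.709146) = 0.531860 substitutions/site.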